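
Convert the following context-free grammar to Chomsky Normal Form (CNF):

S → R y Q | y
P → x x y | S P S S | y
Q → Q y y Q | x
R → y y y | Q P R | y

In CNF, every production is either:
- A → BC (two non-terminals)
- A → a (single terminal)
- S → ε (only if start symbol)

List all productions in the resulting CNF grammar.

TY → y; S → y; TX → x; P → y; Q → x; R → y; S → R X0; X0 → TY Q; P → TX X1; X1 → TX TY; P → S X2; X2 → P X3; X3 → S S; Q → Q X4; X4 → TY X5; X5 → TY Q; R → TY X6; X6 → TY TY; R → Q X7; X7 → P R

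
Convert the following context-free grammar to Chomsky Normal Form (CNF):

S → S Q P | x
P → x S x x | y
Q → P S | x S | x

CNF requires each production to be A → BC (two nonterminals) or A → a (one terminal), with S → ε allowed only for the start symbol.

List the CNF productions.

S → x; TX → x; P → y; Q → x; S → S X0; X0 → Q P; P → TX X1; X1 → S X2; X2 → TX TX; Q → P S; Q → TX S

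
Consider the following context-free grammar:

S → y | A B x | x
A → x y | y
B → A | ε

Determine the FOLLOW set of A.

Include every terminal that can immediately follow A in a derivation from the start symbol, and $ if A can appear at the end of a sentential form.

We compute FOLLOW(A) using the standard algorithm.
FOLLOW(S) starts with {$}.
FIRST(A) = {x, y}
FIRST(B) = {x, y, ε}
FIRST(S) = {x, y}
FOLLOW(A) = {x, y}
FOLLOW(B) = {x}
FOLLOW(S) = {$}
Therefore, FOLLOW(A) = {x, y}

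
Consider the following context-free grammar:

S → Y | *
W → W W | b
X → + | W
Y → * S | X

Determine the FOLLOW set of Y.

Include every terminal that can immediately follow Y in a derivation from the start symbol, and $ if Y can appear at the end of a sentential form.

We compute FOLLOW(Y) using the standard algorithm.
FOLLOW(S) starts with {$}.
FIRST(S) = {*, +, b}
FIRST(W) = {b}
FIRST(X) = {+, b}
FIRST(Y) = {*, +, b}
FOLLOW(S) = {$}
FOLLOW(W) = {$, b}
FOLLOW(X) = {$}
FOLLOW(Y) = {$}
Therefore, FOLLOW(Y) = {$}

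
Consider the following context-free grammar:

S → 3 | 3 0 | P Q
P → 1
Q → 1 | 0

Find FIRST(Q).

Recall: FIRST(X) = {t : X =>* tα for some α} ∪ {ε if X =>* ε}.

We compute FIRST(Q) using the standard algorithm.
FIRST(P) = {1}
FIRST(Q) = {0, 1}
FIRST(S) = {1, 3}
Therefore, FIRST(Q) = {0, 1}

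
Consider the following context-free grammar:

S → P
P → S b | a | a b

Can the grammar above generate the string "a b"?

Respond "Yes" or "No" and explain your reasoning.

Yes - a valid derivation exists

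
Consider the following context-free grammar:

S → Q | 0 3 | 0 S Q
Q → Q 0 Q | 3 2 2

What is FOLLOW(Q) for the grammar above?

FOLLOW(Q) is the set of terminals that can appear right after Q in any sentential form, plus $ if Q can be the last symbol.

We compute FOLLOW(Q) using the standard algorithm.
FOLLOW(S) starts with {$}.
FIRST(Q) = {3}
FIRST(S) = {0, 3}
FOLLOW(Q) = {$, 0, 3}
FOLLOW(S) = {$, 3}
Therefore, FOLLOW(Q) = {$, 0, 3}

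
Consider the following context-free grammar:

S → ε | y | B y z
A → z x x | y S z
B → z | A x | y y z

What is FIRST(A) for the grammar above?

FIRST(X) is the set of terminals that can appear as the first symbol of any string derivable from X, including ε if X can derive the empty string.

We compute FIRST(A) using the standard algorithm.
FIRST(A) = {y, z}
FIRST(B) = {y, z}
FIRST(S) = {y, z, ε}
Therefore, FIRST(A) = {y, z}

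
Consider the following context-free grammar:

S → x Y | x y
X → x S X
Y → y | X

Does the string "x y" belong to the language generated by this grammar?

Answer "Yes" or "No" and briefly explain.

Yes - a valid derivation exists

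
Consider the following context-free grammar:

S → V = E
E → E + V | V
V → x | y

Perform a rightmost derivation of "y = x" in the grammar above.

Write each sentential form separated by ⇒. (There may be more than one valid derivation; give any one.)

S ⇒ V = E ⇒ V = V ⇒ V = x ⇒ y = x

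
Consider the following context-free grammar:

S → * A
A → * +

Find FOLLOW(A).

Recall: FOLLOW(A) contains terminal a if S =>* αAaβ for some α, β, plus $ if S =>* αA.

We compute FOLLOW(A) using the standard algorithm.
FOLLOW(S) starts with {$}.
FIRST(A) = {*}
FIRST(S) = {*}
FOLLOW(A) = {$}
FOLLOW(S) = {$}
Therefore, FOLLOW(A) = {$}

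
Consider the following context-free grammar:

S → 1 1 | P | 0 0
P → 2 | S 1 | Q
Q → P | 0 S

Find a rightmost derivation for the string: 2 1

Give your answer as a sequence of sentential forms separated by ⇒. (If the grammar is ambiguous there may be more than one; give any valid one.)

S ⇒ P ⇒ S 1 ⇒ P 1 ⇒ 2 1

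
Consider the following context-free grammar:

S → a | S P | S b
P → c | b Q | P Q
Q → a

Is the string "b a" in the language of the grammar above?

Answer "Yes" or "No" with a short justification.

No - no valid derivation exists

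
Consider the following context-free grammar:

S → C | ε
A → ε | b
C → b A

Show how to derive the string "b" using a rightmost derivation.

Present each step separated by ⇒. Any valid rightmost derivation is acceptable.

S ⇒ C ⇒ b A ⇒ b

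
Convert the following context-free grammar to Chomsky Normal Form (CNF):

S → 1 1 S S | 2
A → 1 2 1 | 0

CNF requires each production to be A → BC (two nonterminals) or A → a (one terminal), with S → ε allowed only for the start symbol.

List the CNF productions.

T1 → 1; S → 2; T2 → 2; A → 0; S → T1 X0; X0 → T1 X1; X1 → S S; A → T1 X2; X2 → T2 T1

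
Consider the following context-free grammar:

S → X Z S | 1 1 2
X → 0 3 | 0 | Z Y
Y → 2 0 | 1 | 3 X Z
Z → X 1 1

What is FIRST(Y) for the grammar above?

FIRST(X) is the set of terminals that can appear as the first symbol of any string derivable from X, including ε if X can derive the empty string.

We compute FIRST(Y) using the standard algorithm.
FIRST(S) = {0, 1}
FIRST(X) = {0}
FIRST(Y) = {1, 2, 3}
FIRST(Z) = {0}
Therefore, FIRST(Y) = {1, 2, 3}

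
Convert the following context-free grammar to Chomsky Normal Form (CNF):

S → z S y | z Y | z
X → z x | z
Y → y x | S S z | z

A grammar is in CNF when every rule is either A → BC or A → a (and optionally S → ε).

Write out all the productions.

TZ → z; TY → y; S → z; TX → x; X → z; Y → z; S → TZ X0; X0 → S TY; S → TZ Y; X → TZ TX; Y → TY TX; Y → S X1; X1 → S TZ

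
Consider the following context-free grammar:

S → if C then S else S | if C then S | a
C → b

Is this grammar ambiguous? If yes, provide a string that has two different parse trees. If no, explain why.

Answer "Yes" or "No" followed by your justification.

Yes - the string 'if b then if b then if b then a else a' has two distinct leftmost derivations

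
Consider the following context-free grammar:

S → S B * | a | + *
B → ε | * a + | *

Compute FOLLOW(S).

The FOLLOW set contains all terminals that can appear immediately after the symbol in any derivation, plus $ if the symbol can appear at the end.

We compute FOLLOW(S) using the standard algorithm.
FOLLOW(S) starts with {$}.
FIRST(B) = {*, ε}
FIRST(S) = {+, a}
FOLLOW(B) = {*}
FOLLOW(S) = {$, *}
Therefore, FOLLOW(S) = {$, *}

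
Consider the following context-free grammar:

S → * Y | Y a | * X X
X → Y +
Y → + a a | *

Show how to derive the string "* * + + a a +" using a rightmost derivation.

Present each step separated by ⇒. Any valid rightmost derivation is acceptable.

S ⇒ * X X ⇒ * X Y + ⇒ * X + a a + ⇒ * Y + + a a + ⇒ * * + + a a +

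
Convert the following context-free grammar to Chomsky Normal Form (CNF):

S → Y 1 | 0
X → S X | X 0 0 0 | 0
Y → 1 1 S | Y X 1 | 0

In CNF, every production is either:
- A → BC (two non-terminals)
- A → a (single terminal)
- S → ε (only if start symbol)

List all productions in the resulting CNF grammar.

T1 → 1; S → 0; T0 → 0; X → 0; Y → 0; S → Y T1; X → S X; X → X X0; X0 → T0 X1; X1 → T0 T0; Y → T1 X2; X2 → T1 S; Y → Y X3; X3 → X T1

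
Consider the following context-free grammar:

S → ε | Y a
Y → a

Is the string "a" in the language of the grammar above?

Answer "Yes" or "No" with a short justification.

No - no valid derivation exists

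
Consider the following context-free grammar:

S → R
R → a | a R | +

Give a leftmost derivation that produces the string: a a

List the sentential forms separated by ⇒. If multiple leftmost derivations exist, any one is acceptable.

S ⇒ R ⇒ a R ⇒ a a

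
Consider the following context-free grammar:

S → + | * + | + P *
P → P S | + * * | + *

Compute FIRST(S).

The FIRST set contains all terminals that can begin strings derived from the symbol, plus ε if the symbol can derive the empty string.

We compute FIRST(S) using the standard algorithm.
FIRST(P) = {+}
FIRST(S) = {*, +}
Therefore, FIRST(S) = {*, +}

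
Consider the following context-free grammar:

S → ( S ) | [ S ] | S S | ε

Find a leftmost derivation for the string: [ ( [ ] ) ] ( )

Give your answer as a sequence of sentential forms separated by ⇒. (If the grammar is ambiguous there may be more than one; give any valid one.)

S ⇒ S S ⇒ [ S ] S ⇒ [ ( S ) ] S ⇒ [ ( [ S ] ) ] S ⇒ [ ( [ ] ) ] S ⇒ [ ( [ ] ) ] ( S ) ⇒ [ ( [ ] ) ] ( )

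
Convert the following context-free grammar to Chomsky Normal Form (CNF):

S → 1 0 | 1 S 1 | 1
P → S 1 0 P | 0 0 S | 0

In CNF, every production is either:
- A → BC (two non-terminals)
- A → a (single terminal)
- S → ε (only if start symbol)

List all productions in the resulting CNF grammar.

T1 → 1; T0 → 0; S → 1; P → 0; S → T1 T0; S → T1 X0; X0 → S T1; P → S X1; X1 → T1 X2; X2 → T0 P; P → T0 X3; X3 → T0 S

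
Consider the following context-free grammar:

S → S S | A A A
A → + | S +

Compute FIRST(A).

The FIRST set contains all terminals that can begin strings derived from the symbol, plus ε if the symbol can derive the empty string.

We compute FIRST(A) using the standard algorithm.
FIRST(A) = {+}
FIRST(S) = {+}
Therefore, FIRST(A) = {+}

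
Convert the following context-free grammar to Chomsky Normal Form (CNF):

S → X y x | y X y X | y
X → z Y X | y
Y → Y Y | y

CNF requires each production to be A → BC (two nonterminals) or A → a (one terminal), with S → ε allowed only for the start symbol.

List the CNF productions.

TY → y; TX → x; S → y; TZ → z; X → y; Y → y; S → X X0; X0 → TY TX; S → TY X1; X1 → X X2; X2 → TY X; X → TZ X3; X3 → Y X; Y → Y Y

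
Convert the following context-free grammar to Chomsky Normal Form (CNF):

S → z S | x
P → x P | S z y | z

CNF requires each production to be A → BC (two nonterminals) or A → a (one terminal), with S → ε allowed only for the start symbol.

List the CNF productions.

TZ → z; S → x; TX → x; TY → y; P → z; S → TZ S; P → TX P; P → S X0; X0 → TZ TY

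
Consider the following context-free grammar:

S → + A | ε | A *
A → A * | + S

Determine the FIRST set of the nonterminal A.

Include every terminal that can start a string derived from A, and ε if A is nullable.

We compute FIRST(A) using the standard algorithm.
FIRST(A) = {+}
FIRST(S) = {+, ε}
Therefore, FIRST(A) = {+}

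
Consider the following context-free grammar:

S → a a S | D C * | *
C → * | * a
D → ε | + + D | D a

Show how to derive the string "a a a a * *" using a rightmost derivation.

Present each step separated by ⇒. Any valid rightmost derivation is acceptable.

S ⇒ a a S ⇒ a a a a S ⇒ a a a a D C * ⇒ a a a a D * * ⇒ a a a a * *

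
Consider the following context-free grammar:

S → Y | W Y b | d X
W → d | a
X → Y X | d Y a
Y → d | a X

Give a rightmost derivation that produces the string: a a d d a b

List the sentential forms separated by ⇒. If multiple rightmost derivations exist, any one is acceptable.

S ⇒ W Y b ⇒ W a X b ⇒ W a d Y a b ⇒ W a d d a b ⇒ a a d d a b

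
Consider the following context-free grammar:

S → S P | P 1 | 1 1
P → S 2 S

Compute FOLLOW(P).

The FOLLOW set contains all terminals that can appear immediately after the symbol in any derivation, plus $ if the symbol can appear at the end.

We compute FOLLOW(P) using the standard algorithm.
FOLLOW(S) starts with {$}.
FIRST(P) = {1}
FIRST(S) = {1}
FOLLOW(P) = {$, 1, 2}
FOLLOW(S) = {$, 1, 2}
Therefore, FOLLOW(P) = {$, 1, 2}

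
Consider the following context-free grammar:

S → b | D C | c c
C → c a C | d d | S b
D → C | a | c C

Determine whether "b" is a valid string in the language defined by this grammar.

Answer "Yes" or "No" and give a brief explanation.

Yes - a valid derivation exists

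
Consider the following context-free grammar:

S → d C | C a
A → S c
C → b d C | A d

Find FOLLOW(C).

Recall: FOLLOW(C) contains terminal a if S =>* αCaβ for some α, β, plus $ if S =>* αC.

We compute FOLLOW(C) using the standard algorithm.
FOLLOW(S) starts with {$}.
FIRST(A) = {b, d}
FIRST(C) = {b, d}
FIRST(S) = {b, d}
FOLLOW(A) = {d}
FOLLOW(C) = {$, a, c}
FOLLOW(S) = {$, c}
Therefore, FOLLOW(C) = {$, a, c}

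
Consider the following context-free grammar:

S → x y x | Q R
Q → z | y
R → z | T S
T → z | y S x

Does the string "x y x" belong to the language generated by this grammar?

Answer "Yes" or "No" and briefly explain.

Yes - a valid derivation exists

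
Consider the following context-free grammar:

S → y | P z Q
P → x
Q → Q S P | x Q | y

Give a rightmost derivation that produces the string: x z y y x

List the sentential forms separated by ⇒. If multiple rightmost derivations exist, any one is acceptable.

S ⇒ P z Q ⇒ P z Q S P ⇒ P z Q S x ⇒ P z Q y x ⇒ P z y y x ⇒ x z y y x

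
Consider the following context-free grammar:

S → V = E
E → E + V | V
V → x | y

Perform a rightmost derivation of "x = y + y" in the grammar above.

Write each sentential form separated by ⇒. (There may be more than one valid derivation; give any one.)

S ⇒ V = E ⇒ V = E + V ⇒ V = E + y ⇒ V = V + y ⇒ V = y + y ⇒ x = y + y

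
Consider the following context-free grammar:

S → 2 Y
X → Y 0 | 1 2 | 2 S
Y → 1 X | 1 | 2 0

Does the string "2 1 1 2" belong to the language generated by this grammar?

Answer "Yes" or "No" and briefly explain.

Yes - a valid derivation exists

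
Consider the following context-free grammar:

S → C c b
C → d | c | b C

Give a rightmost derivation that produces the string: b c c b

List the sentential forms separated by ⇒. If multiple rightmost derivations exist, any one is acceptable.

S ⇒ C c b ⇒ b C c b ⇒ b c c b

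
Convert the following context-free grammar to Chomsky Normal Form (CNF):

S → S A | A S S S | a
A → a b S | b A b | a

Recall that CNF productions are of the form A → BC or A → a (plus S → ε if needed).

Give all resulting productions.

S → a; TA → a; TB → b; A → a; S → S A; S → A X0; X0 → S X1; X1 → S S; A → TA X2; X2 → TB S; A → TB X3; X3 → A TB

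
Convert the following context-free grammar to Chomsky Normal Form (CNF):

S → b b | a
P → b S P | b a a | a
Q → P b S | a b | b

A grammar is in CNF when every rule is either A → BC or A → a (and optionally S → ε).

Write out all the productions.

TB → b; S → a; TA → a; P → a; Q → b; S → TB TB; P → TB X0; X0 → S P; P → TB X1; X1 → TA TA; Q → P X2; X2 → TB S; Q → TA TB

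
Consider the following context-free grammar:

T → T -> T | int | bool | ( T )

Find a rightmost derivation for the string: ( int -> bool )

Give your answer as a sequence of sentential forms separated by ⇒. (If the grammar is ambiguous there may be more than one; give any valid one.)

T ⇒ ( T ) ⇒ ( T -> T ) ⇒ ( T -> bool ) ⇒ ( int -> bool )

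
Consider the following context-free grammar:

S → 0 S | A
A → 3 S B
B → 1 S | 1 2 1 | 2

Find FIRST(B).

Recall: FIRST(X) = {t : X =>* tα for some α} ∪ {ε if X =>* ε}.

We compute FIRST(B) using the standard algorithm.
FIRST(A) = {3}
FIRST(B) = {1, 2}
FIRST(S) = {0, 3}
Therefore, FIRST(B) = {1, 2}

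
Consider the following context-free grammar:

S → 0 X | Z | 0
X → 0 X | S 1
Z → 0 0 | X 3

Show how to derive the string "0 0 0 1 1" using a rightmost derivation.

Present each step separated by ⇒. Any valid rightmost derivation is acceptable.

S ⇒ 0 X ⇒ 0 S 1 ⇒ 0 0 X 1 ⇒ 0 0 S 1 1 ⇒ 0 0 0 1 1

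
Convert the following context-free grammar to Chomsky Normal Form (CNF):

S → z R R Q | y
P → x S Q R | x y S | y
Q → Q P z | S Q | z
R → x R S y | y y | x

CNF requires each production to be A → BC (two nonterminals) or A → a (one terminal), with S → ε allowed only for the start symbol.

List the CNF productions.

TZ → z; S → y; TX → x; TY → y; P → y; Q → z; R → x; S → TZ X0; X0 → R X1; X1 → R Q; P → TX X2; X2 → S X3; X3 → Q R; P → TX X4; X4 → TY S; Q → Q X5; X5 → P TZ; Q → S Q; R → TX X6; X6 → R X7; X7 → S TY; R → TY TY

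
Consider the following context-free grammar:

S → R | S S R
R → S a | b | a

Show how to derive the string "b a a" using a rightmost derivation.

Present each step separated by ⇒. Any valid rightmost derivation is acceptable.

S ⇒ R ⇒ S a ⇒ R a ⇒ S a a ⇒ R a a ⇒ b a a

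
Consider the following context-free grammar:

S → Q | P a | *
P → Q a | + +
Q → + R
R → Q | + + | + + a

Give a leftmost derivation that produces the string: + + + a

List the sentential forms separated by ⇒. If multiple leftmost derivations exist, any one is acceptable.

S ⇒ Q ⇒ + R ⇒ + + + a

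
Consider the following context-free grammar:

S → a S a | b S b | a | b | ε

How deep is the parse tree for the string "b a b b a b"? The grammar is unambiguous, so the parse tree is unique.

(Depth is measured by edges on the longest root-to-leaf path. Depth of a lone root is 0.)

4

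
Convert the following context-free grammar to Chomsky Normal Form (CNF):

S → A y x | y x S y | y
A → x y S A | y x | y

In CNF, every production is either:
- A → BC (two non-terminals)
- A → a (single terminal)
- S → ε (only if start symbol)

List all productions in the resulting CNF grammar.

TY → y; TX → x; S → y; A → y; S → A X0; X0 → TY TX; S → TY X1; X1 → TX X2; X2 → S TY; A → TX X3; X3 → TY X4; X4 → S A; A → TY TX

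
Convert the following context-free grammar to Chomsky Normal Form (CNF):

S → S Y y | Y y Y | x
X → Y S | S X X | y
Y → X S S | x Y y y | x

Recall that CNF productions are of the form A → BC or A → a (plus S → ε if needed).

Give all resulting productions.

TY → y; S → x; X → y; TX → x; Y → x; S → S X0; X0 → Y TY; S → Y X1; X1 → TY Y; X → Y S; X → S X2; X2 → X X; Y → X X3; X3 → S S; Y → TX X4; X4 → Y X5; X5 → TY TY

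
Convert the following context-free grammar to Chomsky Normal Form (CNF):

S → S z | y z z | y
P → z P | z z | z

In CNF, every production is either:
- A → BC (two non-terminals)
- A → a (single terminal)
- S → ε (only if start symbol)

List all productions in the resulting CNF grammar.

TZ → z; TY → y; S → y; P → z; S → S TZ; S → TY X0; X0 → TZ TZ; P → TZ P; P → TZ TZ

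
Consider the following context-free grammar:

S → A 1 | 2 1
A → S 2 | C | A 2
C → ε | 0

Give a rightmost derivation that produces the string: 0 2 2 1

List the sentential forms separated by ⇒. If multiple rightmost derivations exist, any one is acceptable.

S ⇒ A 1 ⇒ A 2 1 ⇒ A 2 2 1 ⇒ C 2 2 1 ⇒ 0 2 2 1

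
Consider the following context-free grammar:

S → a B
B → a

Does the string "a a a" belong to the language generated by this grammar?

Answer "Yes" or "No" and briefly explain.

No - no valid derivation exists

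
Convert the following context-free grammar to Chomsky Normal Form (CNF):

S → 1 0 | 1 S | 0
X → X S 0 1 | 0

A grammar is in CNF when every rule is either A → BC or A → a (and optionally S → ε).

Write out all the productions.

T1 → 1; T0 → 0; S → 0; X → 0; S → T1 T0; S → T1 S; X → X X0; X0 → S X1; X1 → T0 T1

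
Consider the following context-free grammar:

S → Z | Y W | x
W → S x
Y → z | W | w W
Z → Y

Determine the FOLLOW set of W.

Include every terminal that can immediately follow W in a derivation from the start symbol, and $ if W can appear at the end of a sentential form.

We compute FOLLOW(W) using the standard algorithm.
FOLLOW(S) starts with {$}.
FIRST(S) = {w, x, z}
FIRST(W) = {w, x, z}
FIRST(Y) = {w, x, z}
FIRST(Z) = {w, x, z}
FOLLOW(S) = {$, x}
FOLLOW(W) = {$, w, x, z}
FOLLOW(Y) = {$, w, x, z}
FOLLOW(Z) = {$, x}
Therefore, FOLLOW(W) = {$, w, x, z}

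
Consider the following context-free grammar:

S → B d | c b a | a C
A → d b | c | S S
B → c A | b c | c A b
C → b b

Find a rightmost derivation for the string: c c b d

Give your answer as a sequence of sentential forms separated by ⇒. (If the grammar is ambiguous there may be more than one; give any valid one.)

S ⇒ B d ⇒ c A b d ⇒ c c b d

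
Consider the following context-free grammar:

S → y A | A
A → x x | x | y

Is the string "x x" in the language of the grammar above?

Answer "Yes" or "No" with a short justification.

Yes - a valid derivation exists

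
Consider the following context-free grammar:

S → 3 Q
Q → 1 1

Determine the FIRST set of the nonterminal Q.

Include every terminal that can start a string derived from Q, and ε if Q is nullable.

We compute FIRST(Q) using the standard algorithm.
FIRST(Q) = {1}
FIRST(S) = {3}
Therefore, FIRST(Q) = {1}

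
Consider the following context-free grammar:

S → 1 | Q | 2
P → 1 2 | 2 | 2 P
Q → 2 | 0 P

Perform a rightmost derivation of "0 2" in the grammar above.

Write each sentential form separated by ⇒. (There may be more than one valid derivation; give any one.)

S ⇒ Q ⇒ 0 P ⇒ 0 2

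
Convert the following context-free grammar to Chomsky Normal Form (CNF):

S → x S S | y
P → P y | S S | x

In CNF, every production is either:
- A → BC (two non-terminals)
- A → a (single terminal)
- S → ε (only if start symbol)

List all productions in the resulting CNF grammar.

TX → x; S → y; TY → y; P → x; S → TX X0; X0 → S S; P → P TY; P → S S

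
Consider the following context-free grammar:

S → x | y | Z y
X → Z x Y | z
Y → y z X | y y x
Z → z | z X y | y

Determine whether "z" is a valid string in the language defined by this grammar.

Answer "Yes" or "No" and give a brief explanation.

No - no valid derivation exists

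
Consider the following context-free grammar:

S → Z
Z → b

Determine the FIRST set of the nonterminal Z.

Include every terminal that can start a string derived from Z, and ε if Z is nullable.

We compute FIRST(Z) using the standard algorithm.
FIRST(S) = {b}
FIRST(Z) = {b}
Therefore, FIRST(Z) = {b}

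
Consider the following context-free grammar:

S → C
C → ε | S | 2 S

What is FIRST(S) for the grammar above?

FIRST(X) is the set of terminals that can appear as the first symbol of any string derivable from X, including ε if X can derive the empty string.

We compute FIRST(S) using the standard algorithm.
FIRST(C) = {2, ε}
FIRST(S) = {2, ε}
Therefore, FIRST(S) = {2, ε}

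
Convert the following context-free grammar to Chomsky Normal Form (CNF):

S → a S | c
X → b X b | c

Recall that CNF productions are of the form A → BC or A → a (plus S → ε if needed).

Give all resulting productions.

TA → a; S → c; TB → b; X → c; S → TA S; X → TB X0; X0 → X TB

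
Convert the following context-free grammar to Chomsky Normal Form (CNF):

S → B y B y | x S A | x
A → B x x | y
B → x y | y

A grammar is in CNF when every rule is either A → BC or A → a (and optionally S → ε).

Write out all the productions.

TY → y; TX → x; S → x; A → y; B → y; S → B X0; X0 → TY X1; X1 → B TY; S → TX X2; X2 → S A; A → B X3; X3 → TX TX; B → TX TY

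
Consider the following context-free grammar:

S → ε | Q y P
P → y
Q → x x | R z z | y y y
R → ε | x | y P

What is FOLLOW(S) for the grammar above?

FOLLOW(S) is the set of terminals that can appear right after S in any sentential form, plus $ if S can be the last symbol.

We compute FOLLOW(S) using the standard algorithm.
FOLLOW(S) starts with {$}.
FIRST(P) = {y}
FIRST(Q) = {x, y, z}
FIRST(R) = {x, y, ε}
FIRST(S) = {x, y, z, ε}
FOLLOW(P) = {$, z}
FOLLOW(Q) = {y}
FOLLOW(R) = {z}
FOLLOW(S) = {$}
Therefore, FOLLOW(S) = {$}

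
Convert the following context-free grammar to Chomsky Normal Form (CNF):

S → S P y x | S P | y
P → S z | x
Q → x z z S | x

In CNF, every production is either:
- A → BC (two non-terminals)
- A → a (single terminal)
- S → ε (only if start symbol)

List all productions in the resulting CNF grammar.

TY → y; TX → x; S → y; TZ → z; P → x; Q → x; S → S X0; X0 → P X1; X1 → TY TX; S → S P; P → S TZ; Q → TX X2; X2 → TZ X3; X3 → TZ S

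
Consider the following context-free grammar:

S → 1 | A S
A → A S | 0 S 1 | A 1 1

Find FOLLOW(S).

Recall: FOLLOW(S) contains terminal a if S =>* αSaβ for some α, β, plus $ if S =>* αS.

We compute FOLLOW(S) using the standard algorithm.
FOLLOW(S) starts with {$}.
FIRST(A) = {0}
FIRST(S) = {0, 1}
FOLLOW(A) = {0, 1}
FOLLOW(S) = {$, 0, 1}
Therefore, FOLLOW(S) = {$, 0, 1}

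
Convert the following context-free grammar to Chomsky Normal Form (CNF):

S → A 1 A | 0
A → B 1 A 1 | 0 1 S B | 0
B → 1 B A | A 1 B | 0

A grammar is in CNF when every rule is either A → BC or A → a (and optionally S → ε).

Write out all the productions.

T1 → 1; S → 0; T0 → 0; A → 0; B → 0; S → A X0; X0 → T1 A; A → B X1; X1 → T1 X2; X2 → A T1; A → T0 X3; X3 → T1 X4; X4 → S B; B → T1 X5; X5 → B A; B → A X6; X6 → T1 B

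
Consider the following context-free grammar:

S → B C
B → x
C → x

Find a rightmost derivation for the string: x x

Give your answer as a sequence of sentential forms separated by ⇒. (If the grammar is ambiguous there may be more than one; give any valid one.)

S ⇒ B C ⇒ B x ⇒ x x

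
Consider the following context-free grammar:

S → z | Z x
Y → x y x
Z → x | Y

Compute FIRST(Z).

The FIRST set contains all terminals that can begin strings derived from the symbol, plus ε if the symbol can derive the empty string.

We compute FIRST(Z) using the standard algorithm.
FIRST(S) = {x, z}
FIRST(Y) = {x}
FIRST(Z) = {x}
Therefore, FIRST(Z) = {x}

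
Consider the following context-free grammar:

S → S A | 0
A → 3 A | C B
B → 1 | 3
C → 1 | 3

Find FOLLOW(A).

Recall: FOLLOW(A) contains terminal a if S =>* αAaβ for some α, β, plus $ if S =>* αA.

We compute FOLLOW(A) using the standard algorithm.
FOLLOW(S) starts with {$}.
FIRST(A) = {1, 3}
FIRST(B) = {1, 3}
FIRST(C) = {1, 3}
FIRST(S) = {0}
FOLLOW(A) = {$, 1, 3}
FOLLOW(B) = {$, 1, 3}
FOLLOW(C) = {1, 3}
FOLLOW(S) = {$, 1, 3}
Therefore, FOLLOW(A) = {$, 1, 3}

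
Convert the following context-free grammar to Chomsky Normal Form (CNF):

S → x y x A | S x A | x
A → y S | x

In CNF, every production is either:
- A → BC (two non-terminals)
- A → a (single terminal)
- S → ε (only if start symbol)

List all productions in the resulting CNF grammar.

TX → x; TY → y; S → x; A → x; S → TX X0; X0 → TY X1; X1 → TX A; S → S X2; X2 → TX A; A → TY S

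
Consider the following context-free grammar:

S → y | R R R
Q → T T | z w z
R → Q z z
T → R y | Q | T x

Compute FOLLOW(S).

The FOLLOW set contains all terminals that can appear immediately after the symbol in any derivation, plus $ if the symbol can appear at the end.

We compute FOLLOW(S) using the standard algorithm.
FOLLOW(S) starts with {$}.
FIRST(Q) = {z}
FIRST(R) = {z}
FIRST(S) = {y, z}
FIRST(T) = {z}
FOLLOW(Q) = {x, z}
FOLLOW(R) = {$, y, z}
FOLLOW(S) = {$}
FOLLOW(T) = {x, z}
Therefore, FOLLOW(S) = {$}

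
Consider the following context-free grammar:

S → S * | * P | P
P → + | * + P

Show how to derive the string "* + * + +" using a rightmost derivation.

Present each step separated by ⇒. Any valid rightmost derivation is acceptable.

S ⇒ P ⇒ * + P ⇒ * + * + P ⇒ * + * + +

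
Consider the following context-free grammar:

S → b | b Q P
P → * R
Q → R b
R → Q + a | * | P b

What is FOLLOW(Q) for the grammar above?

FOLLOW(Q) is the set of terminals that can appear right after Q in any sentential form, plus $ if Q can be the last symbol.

We compute FOLLOW(Q) using the standard algorithm.
FOLLOW(S) starts with {$}.
FIRST(P) = {*}
FIRST(Q) = {*}
FIRST(R) = {*}
FIRST(S) = {b}
FOLLOW(P) = {$, b}
FOLLOW(Q) = {*, +}
FOLLOW(R) = {$, b}
FOLLOW(S) = {$}
Therefore, FOLLOW(Q) = {*, +}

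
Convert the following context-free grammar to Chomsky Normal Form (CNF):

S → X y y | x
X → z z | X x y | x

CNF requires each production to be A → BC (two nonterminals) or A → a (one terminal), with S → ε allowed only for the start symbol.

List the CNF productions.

TY → y; S → x; TZ → z; TX → x; X → x; S → X X0; X0 → TY TY; X → TZ TZ; X → X X1; X1 → TX TY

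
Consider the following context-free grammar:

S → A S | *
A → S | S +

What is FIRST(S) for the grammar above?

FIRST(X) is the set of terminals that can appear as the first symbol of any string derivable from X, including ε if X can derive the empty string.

We compute FIRST(S) using the standard algorithm.
FIRST(A) = {*}
FIRST(S) = {*}
Therefore, FIRST(S) = {*}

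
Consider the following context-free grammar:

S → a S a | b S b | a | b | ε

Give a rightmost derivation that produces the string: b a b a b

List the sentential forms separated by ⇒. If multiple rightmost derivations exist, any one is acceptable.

S ⇒ b S b ⇒ b a S a b ⇒ b a b a b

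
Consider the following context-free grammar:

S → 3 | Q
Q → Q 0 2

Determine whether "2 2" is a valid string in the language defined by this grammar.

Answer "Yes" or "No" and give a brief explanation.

No - no valid derivation exists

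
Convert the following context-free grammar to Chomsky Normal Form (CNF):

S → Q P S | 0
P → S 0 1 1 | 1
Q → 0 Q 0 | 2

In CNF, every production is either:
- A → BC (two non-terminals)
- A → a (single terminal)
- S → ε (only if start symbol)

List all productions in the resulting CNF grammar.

S → 0; T0 → 0; T1 → 1; P → 1; Q → 2; S → Q X0; X0 → P S; P → S X1; X1 → T0 X2; X2 → T1 T1; Q → T0 X3; X3 → Q T0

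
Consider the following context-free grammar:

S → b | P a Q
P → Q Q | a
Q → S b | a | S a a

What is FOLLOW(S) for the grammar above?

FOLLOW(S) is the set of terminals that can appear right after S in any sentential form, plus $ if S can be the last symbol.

We compute FOLLOW(S) using the standard algorithm.
FOLLOW(S) starts with {$}.
FIRST(P) = {a, b}
FIRST(Q) = {a, b}
FIRST(S) = {a, b}
FOLLOW(P) = {a}
FOLLOW(Q) = {$, a, b}
FOLLOW(S) = {$, a, b}
Therefore, FOLLOW(S) = {$, a, b}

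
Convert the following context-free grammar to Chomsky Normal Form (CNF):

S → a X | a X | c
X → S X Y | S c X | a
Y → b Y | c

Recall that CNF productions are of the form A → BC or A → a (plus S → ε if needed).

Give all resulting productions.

TA → a; S → c; TC → c; X → a; TB → b; Y → c; S → TA X; S → TA X; X → S X0; X0 → X Y; X → S X1; X1 → TC X; Y → TB Y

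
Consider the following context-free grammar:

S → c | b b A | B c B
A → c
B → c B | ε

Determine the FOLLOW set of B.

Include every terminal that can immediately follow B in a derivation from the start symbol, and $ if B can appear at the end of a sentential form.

We compute FOLLOW(B) using the standard algorithm.
FOLLOW(S) starts with {$}.
FIRST(A) = {c}
FIRST(B) = {c, ε}
FIRST(S) = {b, c}
FOLLOW(A) = {$}
FOLLOW(B) = {$, c}
FOLLOW(S) = {$}
Therefore, FOLLOW(B) = {$, c}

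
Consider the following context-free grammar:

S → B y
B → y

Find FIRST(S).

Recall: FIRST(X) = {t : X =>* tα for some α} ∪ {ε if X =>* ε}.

We compute FIRST(S) using the standard algorithm.
FIRST(B) = {y}
FIRST(S) = {y}
Therefore, FIRST(S) = {y}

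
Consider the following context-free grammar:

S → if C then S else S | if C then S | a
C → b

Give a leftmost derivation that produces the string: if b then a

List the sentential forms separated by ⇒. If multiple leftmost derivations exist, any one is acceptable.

S ⇒ if C then S ⇒ if b then S ⇒ if b then a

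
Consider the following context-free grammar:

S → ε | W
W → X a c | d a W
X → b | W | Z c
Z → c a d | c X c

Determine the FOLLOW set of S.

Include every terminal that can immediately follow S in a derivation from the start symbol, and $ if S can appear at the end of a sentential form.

We compute FOLLOW(S) using the standard algorithm.
FOLLOW(S) starts with {$}.
FIRST(S) = {b, c, d, ε}
FIRST(W) = {b, c, d}
FIRST(X) = {b, c, d}
FIRST(Z) = {c}
FOLLOW(S) = {$}
FOLLOW(W) = {$, a, c}
FOLLOW(X) = {a, c}
FOLLOW(Z) = {c}
Therefore, FOLLOW(S) = {$}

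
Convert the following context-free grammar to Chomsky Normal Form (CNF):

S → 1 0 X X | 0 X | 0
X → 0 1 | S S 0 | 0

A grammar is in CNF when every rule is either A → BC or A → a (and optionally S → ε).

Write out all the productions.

T1 → 1; T0 → 0; S → 0; X → 0; S → T1 X0; X0 → T0 X1; X1 → X X; S → T0 X; X → T0 T1; X → S X2; X2 → S T0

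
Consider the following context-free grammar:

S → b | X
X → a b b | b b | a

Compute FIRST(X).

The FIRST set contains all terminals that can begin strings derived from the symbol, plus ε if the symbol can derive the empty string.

We compute FIRST(X) using the standard algorithm.
FIRST(S) = {a, b}
FIRST(X) = {a, b}
Therefore, FIRST(X) = {a, b}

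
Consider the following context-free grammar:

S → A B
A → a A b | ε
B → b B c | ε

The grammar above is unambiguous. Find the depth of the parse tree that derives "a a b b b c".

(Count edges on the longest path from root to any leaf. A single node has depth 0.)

4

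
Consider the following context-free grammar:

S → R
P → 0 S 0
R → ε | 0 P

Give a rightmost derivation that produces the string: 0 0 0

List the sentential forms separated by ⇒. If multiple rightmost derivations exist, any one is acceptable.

S ⇒ R ⇒ 0 P ⇒ 0 0 S 0 ⇒ 0 0 R 0 ⇒ 0 0 0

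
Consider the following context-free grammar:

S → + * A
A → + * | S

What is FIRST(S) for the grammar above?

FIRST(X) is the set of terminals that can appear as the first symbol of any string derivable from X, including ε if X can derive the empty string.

We compute FIRST(S) using the standard algorithm.
FIRST(A) = {+}
FIRST(S) = {+}
Therefore, FIRST(S) = {+}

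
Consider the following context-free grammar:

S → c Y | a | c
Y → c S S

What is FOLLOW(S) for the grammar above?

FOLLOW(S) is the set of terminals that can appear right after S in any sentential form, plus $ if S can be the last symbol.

We compute FOLLOW(S) using the standard algorithm.
FOLLOW(S) starts with {$}.
FIRST(S) = {a, c}
FIRST(Y) = {c}
FOLLOW(S) = {$, a, c}
FOLLOW(Y) = {$, a, c}
Therefore, FOLLOW(S) = {$, a, c}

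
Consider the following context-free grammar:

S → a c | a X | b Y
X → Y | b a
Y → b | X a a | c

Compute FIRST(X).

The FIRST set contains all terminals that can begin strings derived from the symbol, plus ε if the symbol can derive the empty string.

We compute FIRST(X) using the standard algorithm.
FIRST(S) = {a, b}
FIRST(X) = {b, c}
FIRST(Y) = {b, c}
Therefore, FIRST(X) = {b, c}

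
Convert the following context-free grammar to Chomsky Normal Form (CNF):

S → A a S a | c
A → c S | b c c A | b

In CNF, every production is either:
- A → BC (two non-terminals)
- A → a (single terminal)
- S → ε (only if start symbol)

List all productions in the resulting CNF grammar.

TA → a; S → c; TC → c; TB → b; A → b; S → A X0; X0 → TA X1; X1 → S TA; A → TC S; A → TB X2; X2 → TC X3; X3 → TC A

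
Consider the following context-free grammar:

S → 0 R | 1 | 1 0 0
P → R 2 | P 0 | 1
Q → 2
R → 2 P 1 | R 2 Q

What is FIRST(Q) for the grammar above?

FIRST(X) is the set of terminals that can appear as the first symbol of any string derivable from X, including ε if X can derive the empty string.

We compute FIRST(Q) using the standard algorithm.
FIRST(P) = {1, 2}
FIRST(Q) = {2}
FIRST(R) = {2}
FIRST(S) = {0, 1}
Therefore, FIRST(Q) = {2}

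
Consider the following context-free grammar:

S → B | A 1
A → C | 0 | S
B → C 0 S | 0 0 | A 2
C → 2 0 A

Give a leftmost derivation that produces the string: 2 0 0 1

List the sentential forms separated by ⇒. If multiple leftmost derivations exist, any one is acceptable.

S ⇒ A 1 ⇒ C 1 ⇒ 2 0 A 1 ⇒ 2 0 0 1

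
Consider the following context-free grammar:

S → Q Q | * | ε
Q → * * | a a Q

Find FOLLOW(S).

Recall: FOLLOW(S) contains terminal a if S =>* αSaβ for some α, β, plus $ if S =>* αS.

We compute FOLLOW(S) using the standard algorithm.
FOLLOW(S) starts with {$}.
FIRST(Q) = {*, a}
FIRST(S) = {*, a, ε}
FOLLOW(Q) = {$, *, a}
FOLLOW(S) = {$}
Therefore, FOLLOW(S) = {$}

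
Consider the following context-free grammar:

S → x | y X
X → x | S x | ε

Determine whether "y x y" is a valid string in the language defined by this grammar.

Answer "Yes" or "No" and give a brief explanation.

No - no valid derivation exists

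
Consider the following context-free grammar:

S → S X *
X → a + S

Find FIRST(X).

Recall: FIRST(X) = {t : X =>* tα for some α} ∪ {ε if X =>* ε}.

We compute FIRST(X) using the standard algorithm.
FIRST(S) = {}
FIRST(X) = {a}
Therefore, FIRST(X) = {a}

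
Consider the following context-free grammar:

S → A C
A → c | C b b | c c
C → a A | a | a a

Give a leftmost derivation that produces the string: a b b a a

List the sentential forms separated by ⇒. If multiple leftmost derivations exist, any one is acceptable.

S ⇒ A C ⇒ C b b C ⇒ a b b C ⇒ a b b a a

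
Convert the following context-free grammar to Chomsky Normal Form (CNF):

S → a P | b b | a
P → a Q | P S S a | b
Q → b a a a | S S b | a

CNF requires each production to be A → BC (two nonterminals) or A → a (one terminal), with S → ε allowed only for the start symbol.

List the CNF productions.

TA → a; TB → b; S → a; P → b; Q → a; S → TA P; S → TB TB; P → TA Q; P → P X0; X0 → S X1; X1 → S TA; Q → TB X2; X2 → TA X3; X3 → TA TA; Q → S X4; X4 → S TB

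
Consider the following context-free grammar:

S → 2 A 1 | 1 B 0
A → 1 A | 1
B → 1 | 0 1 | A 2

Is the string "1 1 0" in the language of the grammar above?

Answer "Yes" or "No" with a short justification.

Yes - a valid derivation exists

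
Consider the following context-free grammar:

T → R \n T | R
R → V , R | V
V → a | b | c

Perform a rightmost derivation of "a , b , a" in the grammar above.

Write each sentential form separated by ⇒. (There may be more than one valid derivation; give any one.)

T ⇒ R ⇒ V , R ⇒ V , V , R ⇒ V , V , V ⇒ V , V , a ⇒ V , b , a ⇒ a , b , a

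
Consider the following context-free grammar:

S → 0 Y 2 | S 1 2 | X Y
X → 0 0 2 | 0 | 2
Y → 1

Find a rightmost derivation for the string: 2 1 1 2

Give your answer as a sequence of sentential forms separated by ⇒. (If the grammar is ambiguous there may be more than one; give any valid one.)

S ⇒ S 1 2 ⇒ X Y 1 2 ⇒ X 1 1 2 ⇒ 2 1 1 2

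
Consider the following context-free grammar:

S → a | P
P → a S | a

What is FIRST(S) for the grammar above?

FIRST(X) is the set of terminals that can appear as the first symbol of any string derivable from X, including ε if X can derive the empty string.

We compute FIRST(S) using the standard algorithm.
FIRST(P) = {a}
FIRST(S) = {a}
Therefore, FIRST(S) = {a}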